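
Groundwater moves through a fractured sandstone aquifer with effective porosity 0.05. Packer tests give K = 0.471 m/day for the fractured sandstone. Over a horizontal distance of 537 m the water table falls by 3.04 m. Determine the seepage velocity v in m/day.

Hydraulic gradient i = Δh / L = 3.04 / 537 = 0.005661.
Darcy flux q = K · i = 0.4710 × 0.005661 = 0.002666 m/day.
Seepage velocity v = q / n_e = 0.002666 / 0.05 = 0.05333 m/day.

0.0533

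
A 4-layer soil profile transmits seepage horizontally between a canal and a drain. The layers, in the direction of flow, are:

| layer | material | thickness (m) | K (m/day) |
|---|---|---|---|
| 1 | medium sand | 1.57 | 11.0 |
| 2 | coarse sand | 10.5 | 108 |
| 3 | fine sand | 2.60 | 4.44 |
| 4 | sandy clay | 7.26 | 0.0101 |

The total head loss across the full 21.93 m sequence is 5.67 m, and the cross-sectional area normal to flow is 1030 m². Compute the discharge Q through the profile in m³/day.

Flow is perpendicular to layering, so the layers act in series and the equivalent K is the thickness-weighted harmonic mean.
Total thickness L = 1.57 + 10.5 + 2.60 + 7.26 = 21.93 m.
Σ(b_i/K_i) = 1.57/11.0 + 10.5/108 + 2.60/4.44 + 7.26/0.0101 = 719.6 d.
K_eq = L / Σ(b_i/K_i) = 21.93 / 719.6 = 0.03047 m/day.
Q = K_eq · A · (Δh/L) = 0.03047 × 1030 × (5.67/21.93) = 8.115 m³/day.

8.12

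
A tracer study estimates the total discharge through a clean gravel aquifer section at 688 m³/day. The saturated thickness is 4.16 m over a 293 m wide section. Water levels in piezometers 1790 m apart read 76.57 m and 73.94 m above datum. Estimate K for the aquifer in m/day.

Cross-sectional area A = 293 × 4.16 = 1219 m².
Hydraulic gradient i = (76.57 − 73.94) / 1790 = 2.63 / 1790 = 0.001469.
From Q = K·A·i, K = Q / (A·i) = 688 / (1219 × 0.001469) = 384.2 m/day.

384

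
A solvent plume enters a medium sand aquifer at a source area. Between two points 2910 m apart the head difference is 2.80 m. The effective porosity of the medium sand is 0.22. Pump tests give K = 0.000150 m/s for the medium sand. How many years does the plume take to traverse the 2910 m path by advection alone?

Convert K: 0.000150 m/s × 86400 = 12.96 m/day.
Hydraulic gradient i = Δh / L = 2.80 / 2910 = 0.0009622.
Darcy flux q = K · i = 12.96 × 0.0009622 = 0.01247 m/day.
Seepage velocity v = q / n_e = 0.01247 / 0.22 = 0.05668 m/day.
Travel time t = L / v = 2910 / 0.05668 = 51339 days = 140.6 years.

141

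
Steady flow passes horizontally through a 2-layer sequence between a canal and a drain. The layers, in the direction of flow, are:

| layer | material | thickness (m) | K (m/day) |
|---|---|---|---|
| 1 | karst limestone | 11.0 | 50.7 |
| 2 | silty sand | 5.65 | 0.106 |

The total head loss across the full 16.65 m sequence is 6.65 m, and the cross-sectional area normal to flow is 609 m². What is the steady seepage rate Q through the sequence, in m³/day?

75.7

Flow is perpendicular to layering, so the layers act in series and the equivalent K is the thickness-weighted harmonic mean.
Total thickness L = 11.0 + 5.65 = 16.65 m.
Σ(b_i/K_i) = 11.0/50.7 + 5.65/0.106 = 53.52 d.
K_eq = L / Σ(b_i/K_i) = 16.65 / 53.52 = 0.3111 m/day.
Q = K_eq · A · (Δh/L) = 0.3111 × 609 × (6.65/16.65) = 75.67 m³/day.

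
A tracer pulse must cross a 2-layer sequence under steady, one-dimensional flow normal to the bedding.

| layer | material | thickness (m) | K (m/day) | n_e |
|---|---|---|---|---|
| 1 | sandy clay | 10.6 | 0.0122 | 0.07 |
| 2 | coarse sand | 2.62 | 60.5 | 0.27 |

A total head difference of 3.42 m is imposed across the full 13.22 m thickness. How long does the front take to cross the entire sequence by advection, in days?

368

With flow normal to the layers, continuity requires the same specific discharge q through every layer.
Σ(b_i/K_i) = 10.6/0.0122 + 2.62/60.5 = 868.9 d.
q = Δh / Σ(b_i/K_i) = 3.42 / 868.9 = 0.003936 m/day.
In each layer the seepage velocity is v_i = q/n_i, so the layer transit time is t_i = b_i·n_i / q:
  layer 1 (sandy clay): t_1 = 10.6 × 0.07 / 0.003936 = 188.5 d
  layer 2 (coarse sand): t_2 = 2.62 × 0.27 / 0.003936 = 179.7 d
Total t = Σ t_i = 368.2 days.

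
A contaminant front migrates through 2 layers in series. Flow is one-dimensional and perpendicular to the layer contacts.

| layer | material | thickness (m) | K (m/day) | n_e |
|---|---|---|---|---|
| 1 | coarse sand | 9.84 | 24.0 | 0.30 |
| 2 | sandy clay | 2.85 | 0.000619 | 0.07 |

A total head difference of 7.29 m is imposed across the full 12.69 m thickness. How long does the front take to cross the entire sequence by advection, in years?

With flow normal to the layers, continuity requires the same specific discharge q through every layer.
Σ(b_i/K_i) = 9.84/24.0 + 2.85/0.000619 = 4605 d.
q = Δh / Σ(b_i/K_i) = 7.29 / 4605 = 0.001583 m/day.
In each layer the seepage velocity is v_i = q/n_i, so the layer transit time is t_i = b_i·n_i / q:
  layer 1 (coarse sand): t_1 = 9.84 × 0.30 / 0.001583 = 1865 d
  layer 2 (sandy clay): t_2 = 2.85 × 0.07 / 0.001583 = 126.0 d
Total t = Σ t_i = 1991 days = 5.450 years.

5.45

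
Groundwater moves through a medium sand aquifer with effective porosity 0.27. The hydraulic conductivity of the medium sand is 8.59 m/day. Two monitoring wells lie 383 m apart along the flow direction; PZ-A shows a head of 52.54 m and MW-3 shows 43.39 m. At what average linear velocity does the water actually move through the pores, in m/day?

Hydraulic gradient i = (52.54 − 43.39) / 383 = 9.15 / 383 = 0.02389.
Darcy flux q = K · i = 8.590 × 0.02389 = 0.2052 m/day.
Seepage velocity v = q / n_e = 0.2052 / 0.27 = 0.7601 m/day.

0.760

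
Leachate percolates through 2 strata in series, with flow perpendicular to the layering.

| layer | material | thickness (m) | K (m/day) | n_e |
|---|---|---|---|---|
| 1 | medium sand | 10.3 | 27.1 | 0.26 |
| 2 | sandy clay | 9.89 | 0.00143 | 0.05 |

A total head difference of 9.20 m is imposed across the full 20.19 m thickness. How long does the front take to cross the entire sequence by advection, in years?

With flow normal to the layers, continuity requires the same specific discharge q through every layer.
Σ(b_i/K_i) = 10.3/27.1 + 9.89/0.00143 = 6916 d.
q = Δh / Σ(b_i/K_i) = 9.20 / 6916 = 0.001330 m/day.
In each layer the seepage velocity is v_i = q/n_i, so the layer transit time is t_i = b_i·n_i / q:
  layer 1 (medium sand): t_1 = 10.3 × 0.26 / 0.001330 = 2013 d
  layer 2 (sandy clay): t_2 = 9.89 × 0.05 / 0.001330 = 371.8 d
Total t = Σ t_i = 2385 days = 6.530 years.

6.53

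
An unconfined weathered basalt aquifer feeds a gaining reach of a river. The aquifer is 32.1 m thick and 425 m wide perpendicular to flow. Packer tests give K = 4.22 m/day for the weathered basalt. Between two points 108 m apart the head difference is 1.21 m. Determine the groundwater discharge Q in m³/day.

645

Cross-sectional area A = 425 × 32.1 = 13642 m².
Hydraulic gradient i = Δh / L = 1.21 / 108 = 0.01120.
Darcy's law: Q = K · A · i = 4.220 × 13642 × 0.01120 = 645.0 m³/day.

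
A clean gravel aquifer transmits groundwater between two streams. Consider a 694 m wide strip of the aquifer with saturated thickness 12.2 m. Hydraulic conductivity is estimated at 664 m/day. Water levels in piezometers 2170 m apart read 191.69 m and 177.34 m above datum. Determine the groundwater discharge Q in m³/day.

Cross-sectional area A = 694 × 12.2 = 8467 m².
Hydraulic gradient i = (191.69 − 177.34) / 2170 = 14.35 / 2170 = 0.006613.
Darcy's law: Q = K · A · i = 664.0 × 8467 × 0.006613 = 37177 m³/day.

37200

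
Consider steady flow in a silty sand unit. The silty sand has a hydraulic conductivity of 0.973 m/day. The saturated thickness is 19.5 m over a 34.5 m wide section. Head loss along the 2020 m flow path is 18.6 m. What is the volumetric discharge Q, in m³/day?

Cross-sectional area A = 34.5 × 19.5 = 672.8 m².
Hydraulic gradient i = Δh / L = 18.6 / 2020 = 0.009208.
Darcy's law: Q = K · A · i = 0.9730 × 672.8 × 0.009208 = 6.027 m³/day.

6.03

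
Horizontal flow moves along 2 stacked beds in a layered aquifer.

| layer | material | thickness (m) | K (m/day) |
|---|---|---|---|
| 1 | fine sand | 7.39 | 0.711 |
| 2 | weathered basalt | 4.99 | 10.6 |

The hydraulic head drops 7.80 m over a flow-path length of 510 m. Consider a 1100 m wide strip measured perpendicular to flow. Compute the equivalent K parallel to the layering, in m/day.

4.70

Flow is parallel to layering, so each bed carries its own Darcy discharge and the transmissivities add.
Σ(K_i·b_i) = 0.711×7.39 + 10.6×4.99 = 58.15 m²/day.
Total thickness b = 12.38 m, so K_eq = Σ(K_i·b_i)/b = 4.697 m/day.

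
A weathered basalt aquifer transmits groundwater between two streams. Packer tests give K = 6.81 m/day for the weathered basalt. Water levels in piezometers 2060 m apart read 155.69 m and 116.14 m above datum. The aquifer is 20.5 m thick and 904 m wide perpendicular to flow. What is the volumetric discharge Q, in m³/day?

2420

Cross-sectional area A = 904 × 20.5 = 18532 m².
Hydraulic gradient i = (155.69 − 116.14) / 2060 = 39.55 / 2060 = 0.01920.
Darcy's law: Q = K · A · i = 6.810 × 18532 × 0.01920 = 2423 m³/day.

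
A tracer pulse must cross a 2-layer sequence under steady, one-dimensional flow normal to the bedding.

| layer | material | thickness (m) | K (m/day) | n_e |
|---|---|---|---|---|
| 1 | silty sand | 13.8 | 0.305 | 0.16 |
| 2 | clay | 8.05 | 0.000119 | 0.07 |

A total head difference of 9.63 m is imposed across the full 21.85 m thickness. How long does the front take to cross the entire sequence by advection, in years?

53.3

With flow normal to the layers, continuity requires the same specific discharge q through every layer.
Σ(b_i/K_i) = 13.8/0.305 + 8.05/0.000119 = 67692 d.
q = Δh / Σ(b_i/K_i) = 9.63 / 67692 = 0.0001423 m/day.
In each layer the seepage velocity is v_i = q/n_i, so the layer transit time is t_i = b_i·n_i / q:
  layer 1 (silty sand): t_1 = 13.8 × 0.16 / 0.0001423 = 15521 d
  layer 2 (clay): t_2 = 8.05 × 0.07 / 0.0001423 = 3961 d
Total t = Σ t_i = 19482 days = 53.34 years.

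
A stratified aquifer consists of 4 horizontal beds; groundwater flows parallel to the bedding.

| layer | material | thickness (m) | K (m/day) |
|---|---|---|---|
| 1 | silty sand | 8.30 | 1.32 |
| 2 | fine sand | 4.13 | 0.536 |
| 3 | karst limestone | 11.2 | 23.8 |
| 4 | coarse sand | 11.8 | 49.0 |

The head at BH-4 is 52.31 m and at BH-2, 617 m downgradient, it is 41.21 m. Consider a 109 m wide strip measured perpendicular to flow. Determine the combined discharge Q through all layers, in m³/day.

Flow is parallel to layering, so each bed carries its own Darcy discharge and the transmissivities add.
Σ(K_i·b_i) = 1.32×8.30 + 0.536×4.13 + 23.8×11.2 + 49.0×11.8 = 857.9 m²/day.
Hydraulic gradient i = (52.31 − 41.21) / 617 = 11.1 / 617 = 0.01799.
Q = Σ(K_i·b_i) · W · i = 857.9 × 109 × 0.01799 = 1682 m³/day.

1680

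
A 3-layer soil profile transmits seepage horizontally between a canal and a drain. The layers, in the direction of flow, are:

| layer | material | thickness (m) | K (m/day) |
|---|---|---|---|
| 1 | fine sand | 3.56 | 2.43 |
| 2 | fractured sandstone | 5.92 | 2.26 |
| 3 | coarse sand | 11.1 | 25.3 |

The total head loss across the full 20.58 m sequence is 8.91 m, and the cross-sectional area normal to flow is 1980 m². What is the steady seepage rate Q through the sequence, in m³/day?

3900

Flow is perpendicular to layering, so the layers act in series and the equivalent K is the thickness-weighted harmonic mean.
Total thickness L = 3.56 + 5.92 + 11.1 = 20.58 m.
Σ(b_i/K_i) = 3.56/2.43 + 5.92/2.26 + 11.1/25.3 = 4.523 d.
K_eq = L / Σ(b_i/K_i) = 20.58 / 4.523 = 4.550 m/day.
Q = K_eq · A · (Δh/L) = 4.550 × 1980 × (8.91/20.58) = 3900 m³/day.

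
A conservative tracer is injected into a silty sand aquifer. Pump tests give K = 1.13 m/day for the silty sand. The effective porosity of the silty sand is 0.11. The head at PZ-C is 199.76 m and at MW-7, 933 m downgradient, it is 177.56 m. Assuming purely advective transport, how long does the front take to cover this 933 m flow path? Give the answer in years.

10.5

Hydraulic gradient i = (199.76 − 177.56) / 933 = 22.2 / 933 = 0.02379.
Darcy flux q = K · i = 1.130 × 0.02379 = 0.02689 m/day.
Seepage velocity v = q / n_e = 0.02689 / 0.11 = 0.2444 m/day.
Travel time t = L / v = 933 / 0.2444 = 3817 days = 10.45 years.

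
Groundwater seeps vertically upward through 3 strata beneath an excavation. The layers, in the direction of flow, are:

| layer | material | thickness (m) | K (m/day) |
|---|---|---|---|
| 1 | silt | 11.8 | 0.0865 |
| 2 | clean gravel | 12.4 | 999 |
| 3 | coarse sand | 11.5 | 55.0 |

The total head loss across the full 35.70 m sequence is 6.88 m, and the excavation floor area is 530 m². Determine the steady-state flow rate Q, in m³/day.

Flow is perpendicular to layering, so the layers act in series and the equivalent K is the thickness-weighted harmonic mean.
Total thickness L = 11.8 + 12.4 + 11.5 = 35.70 m.
Σ(b_i/K_i) = 11.8/0.0865 + 12.4/999 + 11.5/55.0 = 136.6 d.
K_eq = L / Σ(b_i/K_i) = 35.70 / 136.6 = 0.2613 m/day.
Q = K_eq · A · (Δh/L) = 0.2613 × 530 × (6.88/35.70) = 26.69 m³/day.

26.7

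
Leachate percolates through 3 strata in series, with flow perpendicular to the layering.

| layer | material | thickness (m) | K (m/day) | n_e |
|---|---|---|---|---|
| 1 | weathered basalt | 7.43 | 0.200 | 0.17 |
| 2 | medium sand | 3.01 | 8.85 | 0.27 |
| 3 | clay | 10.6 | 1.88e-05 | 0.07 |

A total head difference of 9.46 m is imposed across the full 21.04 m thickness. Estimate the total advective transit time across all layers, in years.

460

With flow normal to the layers, continuity requires the same specific discharge q through every layer.
Σ(b_i/K_i) = 7.43/0.200 + 3.01/8.85 + 10.6/1.88e-05 = 5.639e+05 d.
q = Δh / Σ(b_i/K_i) = 9.46 / 5.639e+05 = 1.678e-05 m/day.
In each layer the seepage velocity is v_i = q/n_i, so the layer transit time is t_i = b_i·n_i / q:
  layer 1 (weathered basalt): t_1 = 7.43 × 0.17 / 1.678e-05 = 75288 d
  layer 2 (medium sand): t_2 = 3.01 × 0.27 / 1.678e-05 = 48441 d
  layer 3 (clay): t_3 = 10.6 × 0.07 / 1.678e-05 = 44227 d
Total t = Σ t_i = 1.680e+05 days = 459.8 years.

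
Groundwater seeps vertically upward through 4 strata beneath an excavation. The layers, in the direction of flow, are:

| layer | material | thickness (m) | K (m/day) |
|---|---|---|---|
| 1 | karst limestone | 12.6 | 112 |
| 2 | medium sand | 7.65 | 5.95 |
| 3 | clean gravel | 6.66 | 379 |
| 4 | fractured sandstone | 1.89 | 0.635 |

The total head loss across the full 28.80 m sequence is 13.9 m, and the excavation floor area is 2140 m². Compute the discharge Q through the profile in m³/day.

6770

Flow is perpendicular to layering, so the layers act in series and the equivalent K is the thickness-weighted harmonic mean.
Total thickness L = 12.6 + 7.65 + 6.66 + 1.89 = 28.80 m.
Σ(b_i/K_i) = 12.6/112 + 7.65/5.95 + 6.66/379 + 1.89/0.635 = 4.392 d.
K_eq = L / Σ(b_i/K_i) = 28.80 / 4.392 = 6.557 m/day.
Q = K_eq · A · (Δh/L) = 6.557 × 2140 × (13.9/28.80) = 6773 m³/day.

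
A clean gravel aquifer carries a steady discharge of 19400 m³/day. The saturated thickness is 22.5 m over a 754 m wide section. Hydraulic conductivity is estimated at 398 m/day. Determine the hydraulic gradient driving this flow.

Cross-sectional area A = 754 × 22.5 = 16965 m².
From Q = K·A·i, i = Q / (K·A) = 19400 / (398.0 × 16965) = 0.002873.

0.00287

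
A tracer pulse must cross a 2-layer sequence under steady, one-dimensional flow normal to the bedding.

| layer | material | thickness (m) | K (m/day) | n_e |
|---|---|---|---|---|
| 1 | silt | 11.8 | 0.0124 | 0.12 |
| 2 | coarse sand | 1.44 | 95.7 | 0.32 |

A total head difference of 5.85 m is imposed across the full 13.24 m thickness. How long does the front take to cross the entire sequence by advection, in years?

With flow normal to the layers, continuity requires the same specific discharge q through every layer.
Σ(b_i/K_i) = 11.8/0.0124 + 1.44/95.7 = 951.6 d.
q = Δh / Σ(b_i/K_i) = 5.85 / 951.6 = 0.006147 m/day.
In each layer the seepage velocity is v_i = q/n_i, so the layer transit time is t_i = b_i·n_i / q:
  layer 1 (silt): t_1 = 11.8 × 0.12 / 0.006147 = 230.3 d
  layer 2 (coarse sand): t_2 = 1.44 × 0.32 / 0.006147 = 74.96 d
Total t = Σ t_i = 305.3 days = 0.8359 years.

0.836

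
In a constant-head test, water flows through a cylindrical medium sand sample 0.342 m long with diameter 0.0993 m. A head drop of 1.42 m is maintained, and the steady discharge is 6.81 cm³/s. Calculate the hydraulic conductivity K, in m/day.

Cross-sectional area A = π·(d/2)² = π × (0.0993/2)² = 0.007744 m².
Convert discharge: 6.81 cm³/s = 6.810e-06 m³/s.
Darcy's law rearranged: K = Q·L / (A·Δh) = 6.810e-06 × 0.342 / (0.007744 × 1.42) = 0.0002118 m/s = 18.30 m/day.

18.3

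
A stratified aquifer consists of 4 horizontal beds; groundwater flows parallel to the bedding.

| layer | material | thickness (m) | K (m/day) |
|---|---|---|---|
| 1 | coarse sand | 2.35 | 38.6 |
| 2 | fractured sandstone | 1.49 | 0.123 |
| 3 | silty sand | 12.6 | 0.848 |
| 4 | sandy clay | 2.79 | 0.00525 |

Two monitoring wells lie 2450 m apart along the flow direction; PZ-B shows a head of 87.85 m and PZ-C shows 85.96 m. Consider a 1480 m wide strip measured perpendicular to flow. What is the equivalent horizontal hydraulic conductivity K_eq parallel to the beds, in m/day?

Flow is parallel to layering, so each bed carries its own Darcy discharge and the transmissivities add.
Σ(K_i·b_i) = 38.6×2.35 + 0.123×1.49 + 0.848×12.6 + 0.00525×2.79 = 101.6 m²/day.
Total thickness b = 19.23 m, so K_eq = Σ(K_i·b_i)/b = 5.283 m/day.

5.28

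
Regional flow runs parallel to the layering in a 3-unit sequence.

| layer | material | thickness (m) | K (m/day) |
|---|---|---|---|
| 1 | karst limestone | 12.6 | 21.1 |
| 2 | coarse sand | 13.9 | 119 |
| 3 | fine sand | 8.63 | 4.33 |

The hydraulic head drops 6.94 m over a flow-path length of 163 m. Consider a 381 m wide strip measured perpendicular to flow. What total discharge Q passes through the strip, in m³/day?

Flow is parallel to layering, so each bed carries its own Darcy discharge and the transmissivities add.
Σ(K_i·b_i) = 21.1×12.6 + 119×13.9 + 4.33×8.63 = 1957 m²/day.
Hydraulic gradient i = Δh / L = 6.94 / 163 = 0.04258.
Q = Σ(K_i·b_i) · W · i = 1957 × 381 × 0.04258 = 31751 m³/day.

31800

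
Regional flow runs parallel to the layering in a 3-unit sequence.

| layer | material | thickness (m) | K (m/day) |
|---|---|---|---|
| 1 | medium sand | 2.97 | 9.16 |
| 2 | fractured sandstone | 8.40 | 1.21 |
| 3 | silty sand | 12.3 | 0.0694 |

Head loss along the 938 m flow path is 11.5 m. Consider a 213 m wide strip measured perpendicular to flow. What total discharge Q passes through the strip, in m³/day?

Flow is parallel to layering, so each bed carries its own Darcy discharge and the transmissivities add.
Σ(K_i·b_i) = 9.16×2.97 + 1.21×8.40 + 0.0694×12.3 = 38.22 m²/day.
Hydraulic gradient i = Δh / L = 11.5 / 938 = 0.01226.
Q = Σ(K_i·b_i) · W · i = 38.22 × 213 × 0.01226 = 99.82 m³/day.

99.8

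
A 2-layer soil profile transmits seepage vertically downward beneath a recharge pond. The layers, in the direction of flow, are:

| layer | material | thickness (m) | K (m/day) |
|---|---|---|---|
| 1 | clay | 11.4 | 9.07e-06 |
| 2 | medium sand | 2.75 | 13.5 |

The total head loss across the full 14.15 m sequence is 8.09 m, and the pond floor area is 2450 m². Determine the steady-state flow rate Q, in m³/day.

0.0158

Flow is perpendicular to layering, so the layers act in series and the equivalent K is the thickness-weighted harmonic mean.
Total thickness L = 11.4 + 2.75 = 14.15 m.
Σ(b_i/K_i) = 11.4/9.07e-06 + 2.75/13.5 = 1.257e+06 d.
K_eq = L / Σ(b_i/K_i) = 14.15 / 1.257e+06 = 1.126e-05 m/day.
Q = K_eq · A · (Δh/L) = 1.126e-05 × 2450 × (8.09/14.15) = 0.01577 m³/day.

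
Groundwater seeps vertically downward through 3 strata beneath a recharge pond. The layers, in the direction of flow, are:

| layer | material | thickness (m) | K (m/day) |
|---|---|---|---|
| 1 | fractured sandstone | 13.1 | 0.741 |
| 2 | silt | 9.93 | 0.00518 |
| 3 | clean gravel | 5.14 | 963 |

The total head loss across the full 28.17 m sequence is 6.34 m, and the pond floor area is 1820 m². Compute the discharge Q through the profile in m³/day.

5.96

Flow is perpendicular to layering, so the layers act in series and the equivalent K is the thickness-weighted harmonic mean.
Total thickness L = 13.1 + 9.93 + 5.14 = 28.17 m.
Σ(b_i/K_i) = 13.1/0.741 + 9.93/0.00518 + 5.14/963 = 1935 d.
K_eq = L / Σ(b_i/K_i) = 28.17 / 1935 = 0.01456 m/day.
Q = K_eq · A · (Δh/L) = 0.01456 × 1820 × (6.34/28.17) = 5.964 m³/day.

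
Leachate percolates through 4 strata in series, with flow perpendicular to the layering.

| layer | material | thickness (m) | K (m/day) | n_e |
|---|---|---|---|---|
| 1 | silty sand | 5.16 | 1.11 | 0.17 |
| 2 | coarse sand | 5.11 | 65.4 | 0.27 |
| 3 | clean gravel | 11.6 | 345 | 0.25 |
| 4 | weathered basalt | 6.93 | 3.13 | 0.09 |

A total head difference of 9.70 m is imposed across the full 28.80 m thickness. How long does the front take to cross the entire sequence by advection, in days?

With flow normal to the layers, continuity requires the same specific discharge q through every layer.
Σ(b_i/K_i) = 5.16/1.11 + 5.11/65.4 + 11.6/345 + 6.93/3.13 = 6.974 d.
q = Δh / Σ(b_i/K_i) = 9.70 / 6.974 = 1.391 m/day.
In each layer the seepage velocity is v_i = q/n_i, so the layer transit time is t_i = b_i·n_i / q:
  layer 1 (silty sand): t_1 = 5.16 × 0.17 / 1.391 = 0.6307 d
  layer 2 (coarse sand): t_2 = 5.11 × 0.27 / 1.391 = 0.9920 d
  layer 3 (clean gravel): t_3 = 11.6 × 0.25 / 1.391 = 2.085 d
  layer 4 (weathered basalt): t_4 = 6.93 × 0.09 / 1.391 = 0.4485 d
Total t = Σ t_i = 4.156 days.

4.16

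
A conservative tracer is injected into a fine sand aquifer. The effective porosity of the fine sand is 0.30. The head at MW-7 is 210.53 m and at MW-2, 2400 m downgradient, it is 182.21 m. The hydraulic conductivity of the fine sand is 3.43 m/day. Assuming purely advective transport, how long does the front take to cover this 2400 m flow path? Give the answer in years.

Hydraulic gradient i = (210.53 − 182.21) / 2400 = 28.32 / 2400 = 0.01180.
Darcy flux q = K · i = 3.430 × 0.01180 = 0.04047 m/day.
Seepage velocity v = q / n_e = 0.04047 / 0.30 = 0.1349 m/day.
Travel time t = L / v = 2400 / 0.1349 = 17789 days = 48.70 years.

48.7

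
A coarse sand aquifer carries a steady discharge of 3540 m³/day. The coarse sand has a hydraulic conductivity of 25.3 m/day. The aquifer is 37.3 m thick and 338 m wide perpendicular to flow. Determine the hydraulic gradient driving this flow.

0.0111

Cross-sectional area A = 338 × 37.3 = 12607 m².
From Q = K·A·i, i = Q / (K·A) = 3540 / (25.30 × 12607) = 0.01110.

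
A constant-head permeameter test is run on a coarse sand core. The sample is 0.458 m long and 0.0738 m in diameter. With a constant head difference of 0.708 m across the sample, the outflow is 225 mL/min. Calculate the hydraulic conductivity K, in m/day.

Cross-sectional area A = π·(d/2)² = π × (0.0738/2)² = 0.004278 m².
Convert discharge: 225 mL/min = 3.750e-06 m³/s.
Darcy's law rearranged: K = Q·L / (A·Δh) = 3.750e-06 × 0.458 / (0.004278 × 0.708) = 0.0005671 m/s = 49.00 m/day.

49.0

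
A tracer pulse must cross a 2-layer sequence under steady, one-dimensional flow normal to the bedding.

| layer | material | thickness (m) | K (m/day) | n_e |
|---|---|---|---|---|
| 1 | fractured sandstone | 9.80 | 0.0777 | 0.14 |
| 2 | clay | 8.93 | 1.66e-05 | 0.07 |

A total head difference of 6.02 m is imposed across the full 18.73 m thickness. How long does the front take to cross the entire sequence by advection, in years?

489

With flow normal to the layers, continuity requires the same specific discharge q through every layer.
Σ(b_i/K_i) = 9.80/0.0777 + 8.93/1.66e-05 = 5.381e+05 d.
q = Δh / Σ(b_i/K_i) = 6.02 / 5.381e+05 = 1.119e-05 m/day.
In each layer the seepage velocity is v_i = q/n_i, so the layer transit time is t_i = b_i·n_i / q:
  layer 1 (fractured sandstone): t_1 = 9.80 × 0.14 / 1.119e-05 = 1.226e+05 d
  layer 2 (clay): t_2 = 8.93 × 0.07 / 1.119e-05 = 55873 d
Total t = Σ t_i = 1.785e+05 days = 488.7 years.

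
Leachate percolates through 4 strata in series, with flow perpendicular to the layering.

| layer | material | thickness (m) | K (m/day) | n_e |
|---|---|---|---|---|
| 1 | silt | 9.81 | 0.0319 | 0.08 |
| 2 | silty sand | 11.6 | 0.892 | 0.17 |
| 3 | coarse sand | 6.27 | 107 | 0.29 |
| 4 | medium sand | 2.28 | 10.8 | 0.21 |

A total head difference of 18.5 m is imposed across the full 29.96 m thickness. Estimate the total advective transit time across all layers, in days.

With flow normal to the layers, continuity requires the same specific discharge q through every layer.
Σ(b_i/K_i) = 9.81/0.0319 + 11.6/0.892 + 6.27/107 + 2.28/10.8 = 320.8 d.
q = Δh / Σ(b_i/K_i) = 18.5 / 320.8 = 0.05767 m/day.
In each layer the seepage velocity is v_i = q/n_i, so the layer transit time is t_i = b_i·n_i / q:
  layer 1 (silt): t_1 = 9.81 × 0.08 / 0.05767 = 13.61 d
  layer 2 (silty sand): t_2 = 11.6 × 0.17 / 0.05767 = 34.20 d
  layer 3 (coarse sand): t_3 = 6.27 × 0.29 / 0.05767 = 31.53 d
  layer 4 (medium sand): t_4 = 2.28 × 0.21 / 0.05767 = 8.303 d
Total t = Σ t_i = 87.64 days.

87.6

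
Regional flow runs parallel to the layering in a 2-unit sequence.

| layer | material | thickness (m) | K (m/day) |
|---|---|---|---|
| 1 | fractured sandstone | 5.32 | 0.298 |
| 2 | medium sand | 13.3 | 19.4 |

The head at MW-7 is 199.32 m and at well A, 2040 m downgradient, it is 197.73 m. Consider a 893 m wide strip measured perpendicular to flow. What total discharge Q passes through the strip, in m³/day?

Flow is parallel to layering, so each bed carries its own Darcy discharge and the transmissivities add.
Σ(K_i·b_i) = 0.298×5.32 + 19.4×13.3 = 259.6 m²/day.
Hydraulic gradient i = (199.32 − 197.73) / 2040 = 1.59 / 2040 = 0.0007794.
Q = Σ(K_i·b_i) · W · i = 259.6 × 893 × 0.0007794 = 180.7 m³/day.

181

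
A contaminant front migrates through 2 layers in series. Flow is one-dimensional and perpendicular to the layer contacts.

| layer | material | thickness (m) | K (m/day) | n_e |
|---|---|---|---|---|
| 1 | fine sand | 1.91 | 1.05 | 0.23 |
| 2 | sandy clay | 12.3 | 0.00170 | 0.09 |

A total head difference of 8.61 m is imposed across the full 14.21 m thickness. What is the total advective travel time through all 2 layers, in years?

3.56

With flow normal to the layers, continuity requires the same specific discharge q through every layer.
Σ(b_i/K_i) = 1.91/1.05 + 12.3/0.00170 = 7237 d.
q = Δh / Σ(b_i/K_i) = 8.61 / 7237 = 0.001190 m/day.
In each layer the seepage velocity is v_i = q/n_i, so the layer transit time is t_i = b_i·n_i / q:
  layer 1 (fine sand): t_1 = 1.91 × 0.23 / 0.001190 = 369.3 d
  layer 2 (sandy clay): t_2 = 12.3 × 0.09 / 0.001190 = 930.5 d
Total t = Σ t_i = 1300 days = 3.558 years.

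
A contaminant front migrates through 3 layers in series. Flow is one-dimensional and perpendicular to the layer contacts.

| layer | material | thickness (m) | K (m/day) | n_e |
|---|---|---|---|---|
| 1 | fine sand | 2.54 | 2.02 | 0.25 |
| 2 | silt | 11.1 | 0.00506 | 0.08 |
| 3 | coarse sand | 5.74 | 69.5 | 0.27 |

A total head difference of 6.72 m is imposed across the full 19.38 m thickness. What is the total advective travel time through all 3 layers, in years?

2.75

With flow normal to the layers, continuity requires the same specific discharge q through every layer.
Σ(b_i/K_i) = 2.54/2.02 + 11.1/0.00506 + 5.74/69.5 = 2195 d.
q = Δh / Σ(b_i/K_i) = 6.72 / 2195 = 0.003061 m/day.
In each layer the seepage velocity is v_i = q/n_i, so the layer transit time is t_i = b_i·n_i / q:
  layer 1 (fine sand): t_1 = 2.54 × 0.25 / 0.003061 = 207.4 d
  layer 2 (silt): t_2 = 11.1 × 0.08 / 0.003061 = 290.1 d
  layer 3 (coarse sand): t_3 = 5.74 × 0.27 / 0.003061 = 506.2 d
Total t = Σ t_i = 1004 days = 2.748 years.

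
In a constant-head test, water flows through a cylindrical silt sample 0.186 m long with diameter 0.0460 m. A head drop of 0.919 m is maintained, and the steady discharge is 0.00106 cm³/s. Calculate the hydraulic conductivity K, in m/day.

0.0112

Cross-sectional area A = π·(d/2)² = π × (0.0460/2)² = 0.001662 m².
Convert discharge: 0.00106 cm³/s = 1.060e-09 m³/s.
Darcy's law rearranged: K = Q·L / (A·Δh) = 1.060e-09 × 0.186 / (0.001662 × 0.919) = 1.291e-07 m/s = 0.01115 m/day.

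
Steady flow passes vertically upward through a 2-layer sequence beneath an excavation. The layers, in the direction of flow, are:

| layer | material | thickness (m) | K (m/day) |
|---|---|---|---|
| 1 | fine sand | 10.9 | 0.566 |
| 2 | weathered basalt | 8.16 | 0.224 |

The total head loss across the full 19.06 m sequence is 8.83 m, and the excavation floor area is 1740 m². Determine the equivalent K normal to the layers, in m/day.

Flow is perpendicular to layering, so the layers act in series and the equivalent K is the thickness-weighted harmonic mean.
Total thickness L = 10.9 + 8.16 = 19.06 m.
Σ(b_i/K_i) = 10.9/0.566 + 8.16/0.224 = 55.69 d.
K_eq = L / Σ(b_i/K_i) = 19.06 / 55.69 = 0.3423 m/day.

0.342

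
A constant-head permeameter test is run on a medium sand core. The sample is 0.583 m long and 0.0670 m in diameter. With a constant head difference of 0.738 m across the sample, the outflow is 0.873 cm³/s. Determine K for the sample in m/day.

Cross-sectional area A = π·(d/2)² = π × (0.0670/2)² = 0.003526 m².
Convert discharge: 0.873 cm³/s = 8.730e-07 m³/s.
Darcy's law rearranged: K = Q·L / (A·Δh) = 8.730e-07 × 0.583 / (0.003526 × 0.738) = 0.0001956 m/s = 16.90 m/day.

16.9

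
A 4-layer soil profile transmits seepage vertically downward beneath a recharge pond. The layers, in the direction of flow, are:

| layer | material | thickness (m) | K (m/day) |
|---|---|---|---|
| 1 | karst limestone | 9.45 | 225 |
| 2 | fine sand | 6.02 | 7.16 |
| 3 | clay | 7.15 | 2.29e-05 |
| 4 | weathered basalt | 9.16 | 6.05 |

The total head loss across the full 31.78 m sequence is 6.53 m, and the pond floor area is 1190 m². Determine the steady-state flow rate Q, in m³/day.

0.0249

Flow is perpendicular to layering, so the layers act in series and the equivalent K is the thickness-weighted harmonic mean.
Total thickness L = 9.45 + 6.02 + 7.15 + 9.16 = 31.78 m.
Σ(b_i/K_i) = 9.45/225 + 6.02/7.16 + 7.15/2.29e-05 + 9.16/6.05 = 3.122e+05 d.
K_eq = L / Σ(b_i/K_i) = 31.78 / 3.122e+05 = 0.0001018 m/day.
Q = K_eq · A · (Δh/L) = 0.0001018 × 1190 × (6.53/31.78) = 0.02489 m³/day.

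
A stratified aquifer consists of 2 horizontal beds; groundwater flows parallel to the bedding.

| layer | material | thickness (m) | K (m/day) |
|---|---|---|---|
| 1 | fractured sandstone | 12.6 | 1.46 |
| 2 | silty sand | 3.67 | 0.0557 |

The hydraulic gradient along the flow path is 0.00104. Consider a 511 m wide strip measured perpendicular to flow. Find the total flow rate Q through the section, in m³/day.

9.89

Flow is parallel to layering, so each bed carries its own Darcy discharge and the transmissivities add.
Σ(K_i·b_i) = 1.46×12.6 + 0.0557×3.67 = 18.60 m²/day.
Hydraulic gradient i = 0.00104.
Q = Σ(K_i·b_i) · W · i = 18.60 × 511 × 0.001040 = 9.885 m³/day.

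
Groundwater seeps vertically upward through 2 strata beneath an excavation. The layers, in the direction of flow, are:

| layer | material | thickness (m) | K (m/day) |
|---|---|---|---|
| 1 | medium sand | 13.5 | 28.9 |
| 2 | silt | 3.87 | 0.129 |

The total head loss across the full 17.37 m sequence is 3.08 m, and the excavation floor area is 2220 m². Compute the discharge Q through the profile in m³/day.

224

Flow is perpendicular to layering, so the layers act in series and the equivalent K is the thickness-weighted harmonic mean.
Total thickness L = 13.5 + 3.87 = 17.37 m.
Σ(b_i/K_i) = 13.5/28.9 + 3.87/0.129 = 30.47 d.
K_eq = L / Σ(b_i/K_i) = 17.37 / 30.47 = 0.5701 m/day.
Q = K_eq · A · (Δh/L) = 0.5701 × 2220 × (3.08/17.37) = 224.4 m³/day.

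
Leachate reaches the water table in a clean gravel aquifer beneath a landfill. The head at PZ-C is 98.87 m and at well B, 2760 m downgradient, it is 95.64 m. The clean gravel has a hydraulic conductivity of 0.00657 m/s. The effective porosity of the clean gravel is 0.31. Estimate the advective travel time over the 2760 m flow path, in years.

3.53

Convert K: 0.00657 m/s × 86400 = 567.6 m/day.
Hydraulic gradient i = (98.87 − 95.64) / 2760 = 3.23 / 2760 = 0.001170.
Darcy flux q = K · i = 567.6 × 0.001170 = 0.6643 m/day.
Seepage velocity v = q / n_e = 0.6643 / 0.31 = 2.143 m/day.
Travel time t = L / v = 2760 / 2.143 = 1288 days = 3.526 years.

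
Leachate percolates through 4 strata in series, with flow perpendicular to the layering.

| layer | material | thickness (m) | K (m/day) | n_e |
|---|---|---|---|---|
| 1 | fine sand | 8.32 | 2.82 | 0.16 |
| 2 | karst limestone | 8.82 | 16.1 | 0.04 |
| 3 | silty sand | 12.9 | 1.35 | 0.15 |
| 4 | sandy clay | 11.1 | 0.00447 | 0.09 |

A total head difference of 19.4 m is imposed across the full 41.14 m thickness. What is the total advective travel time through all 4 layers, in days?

With flow normal to the layers, continuity requires the same specific discharge q through every layer.
Σ(b_i/K_i) = 8.32/2.82 + 8.82/16.1 + 12.9/1.35 + 11.1/0.00447 = 2496 d.
q = Δh / Σ(b_i/K_i) = 19.4 / 2496 = 0.007772 m/day.
In each layer the seepage velocity is v_i = q/n_i, so the layer transit time is t_i = b_i·n_i / q:
  layer 1 (fine sand): t_1 = 8.32 × 0.16 / 0.007772 = 171.3 d
  layer 2 (karst limestone): t_2 = 8.82 × 0.04 / 0.007772 = 45.40 d
  layer 3 (silty sand): t_3 = 12.9 × 0.15 / 0.007772 = 249.0 d
  layer 4 (sandy clay): t_4 = 11.1 × 0.09 / 0.007772 = 128.5 d
Total t = Σ t_i = 594.2 days.

594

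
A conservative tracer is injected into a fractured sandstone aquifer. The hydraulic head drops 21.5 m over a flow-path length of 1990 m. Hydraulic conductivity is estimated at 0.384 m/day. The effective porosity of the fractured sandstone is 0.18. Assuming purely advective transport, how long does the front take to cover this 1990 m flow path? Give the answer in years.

236

Hydraulic gradient i = Δh / L = 21.5 / 1990 = 0.01080.
Darcy flux q = K · i = 0.3840 × 0.01080 = 0.004149 m/day.
Seepage velocity v = q / n_e = 0.004149 / 0.18 = 0.02305 m/day.
Travel time t = L / v = 1990 / 0.02305 = 86339 days = 236.4 years.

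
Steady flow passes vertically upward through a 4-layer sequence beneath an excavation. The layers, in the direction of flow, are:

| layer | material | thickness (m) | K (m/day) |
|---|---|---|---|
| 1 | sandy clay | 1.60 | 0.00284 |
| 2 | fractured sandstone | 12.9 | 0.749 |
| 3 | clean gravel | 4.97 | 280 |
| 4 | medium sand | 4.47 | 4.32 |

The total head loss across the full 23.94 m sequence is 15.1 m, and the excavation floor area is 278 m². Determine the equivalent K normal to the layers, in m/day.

Flow is perpendicular to layering, so the layers act in series and the equivalent K is the thickness-weighted harmonic mean.
Total thickness L = 1.60 + 12.9 + 4.97 + 4.47 = 23.94 m.
Σ(b_i/K_i) = 1.60/0.00284 + 12.9/0.749 + 4.97/280 + 4.47/4.32 = 581.7 d.
K_eq = L / Σ(b_i/K_i) = 23.94 / 581.7 = 0.04116 m/day.

0.0412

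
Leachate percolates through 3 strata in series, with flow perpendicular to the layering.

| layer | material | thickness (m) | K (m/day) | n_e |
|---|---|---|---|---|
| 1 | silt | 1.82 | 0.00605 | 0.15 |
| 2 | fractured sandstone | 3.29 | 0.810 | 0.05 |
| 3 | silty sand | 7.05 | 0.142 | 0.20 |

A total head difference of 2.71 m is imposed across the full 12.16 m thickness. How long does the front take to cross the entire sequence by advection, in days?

With flow normal to the layers, continuity requires the same specific discharge q through every layer.
Σ(b_i/K_i) = 1.82/0.00605 + 3.29/0.810 + 7.05/0.142 = 354.5 d.
q = Δh / Σ(b_i/K_i) = 2.71 / 354.5 = 0.007644 m/day.
In each layer the seepage velocity is v_i = q/n_i, so the layer transit time is t_i = b_i·n_i / q:
  layer 1 (silt): t_1 = 1.82 × 0.15 / 0.007644 = 35.72 d
  layer 2 (fractured sandstone): t_2 = 3.29 × 0.05 / 0.007644 = 21.52 d
  layer 3 (silty sand): t_3 = 7.05 × 0.20 / 0.007644 = 184.5 d
Total t = Σ t_i = 241.7 days.

242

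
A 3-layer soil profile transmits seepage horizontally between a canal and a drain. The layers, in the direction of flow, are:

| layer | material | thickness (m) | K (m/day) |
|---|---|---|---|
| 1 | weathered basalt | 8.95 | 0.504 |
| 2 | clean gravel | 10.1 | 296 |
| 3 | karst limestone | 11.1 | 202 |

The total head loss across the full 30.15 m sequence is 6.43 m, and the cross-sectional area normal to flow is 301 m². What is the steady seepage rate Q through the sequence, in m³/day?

Flow is perpendicular to layering, so the layers act in series and the equivalent K is the thickness-weighted harmonic mean.
Total thickness L = 8.95 + 10.1 + 11.1 = 30.15 m.
Σ(b_i/K_i) = 8.95/0.504 + 10.1/296 + 11.1/202 = 17.85 d.
K_eq = L / Σ(b_i/K_i) = 30.15 / 17.85 = 1.689 m/day.
Q = K_eq · A · (Δh/L) = 1.689 × 301 × (6.43/30.15) = 108.4 m³/day.

108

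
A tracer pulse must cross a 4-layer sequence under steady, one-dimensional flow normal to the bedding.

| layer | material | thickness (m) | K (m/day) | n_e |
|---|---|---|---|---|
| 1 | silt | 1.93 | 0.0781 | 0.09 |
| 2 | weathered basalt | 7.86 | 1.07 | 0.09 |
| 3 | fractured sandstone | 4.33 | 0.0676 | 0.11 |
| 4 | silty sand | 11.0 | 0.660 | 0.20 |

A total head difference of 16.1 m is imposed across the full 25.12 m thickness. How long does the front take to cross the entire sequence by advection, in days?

With flow normal to the layers, continuity requires the same specific discharge q through every layer.
Σ(b_i/K_i) = 1.93/0.0781 + 7.86/1.07 + 4.33/0.0676 + 11.0/0.660 = 112.8 d.
q = Δh / Σ(b_i/K_i) = 16.1 / 112.8 = 0.1428 m/day.
In each layer the seepage velocity is v_i = q/n_i, so the layer transit time is t_i = b_i·n_i / q:
  layer 1 (silt): t_1 = 1.93 × 0.09 / 0.1428 = 1.217 d
  layer 2 (weathered basalt): t_2 = 7.86 × 0.09 / 0.1428 = 4.955 d
  layer 3 (fractured sandstone): t_3 = 4.33 × 0.11 / 0.1428 = 3.336 d
  layer 4 (silty sand): t_4 = 11.0 × 0.20 / 0.1428 = 15.41 d
Total t = Σ t_i = 24.92 days.

24.9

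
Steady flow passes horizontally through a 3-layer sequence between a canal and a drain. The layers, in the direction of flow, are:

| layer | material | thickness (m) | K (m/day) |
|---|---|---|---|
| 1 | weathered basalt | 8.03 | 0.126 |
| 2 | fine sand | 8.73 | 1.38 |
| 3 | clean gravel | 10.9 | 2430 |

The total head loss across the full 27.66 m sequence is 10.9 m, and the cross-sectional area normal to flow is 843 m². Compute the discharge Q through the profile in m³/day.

131

Flow is perpendicular to layering, so the layers act in series and the equivalent K is the thickness-weighted harmonic mean.
Total thickness L = 8.03 + 8.73 + 10.9 = 27.66 m.
Σ(b_i/K_i) = 8.03/0.126 + 8.73/1.38 + 10.9/2430 = 70.06 d.
K_eq = L / Σ(b_i/K_i) = 27.66 / 70.06 = 0.3948 m/day.
Q = K_eq · A · (Δh/L) = 0.3948 × 843 × (10.9/27.66) = 131.2 m³/day.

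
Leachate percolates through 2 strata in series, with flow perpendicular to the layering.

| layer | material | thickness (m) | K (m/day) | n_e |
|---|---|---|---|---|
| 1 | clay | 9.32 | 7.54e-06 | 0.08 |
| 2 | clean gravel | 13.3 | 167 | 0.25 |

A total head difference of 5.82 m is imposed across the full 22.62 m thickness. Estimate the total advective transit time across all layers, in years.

With flow normal to the layers, continuity requires the same specific discharge q through every layer.
Σ(b_i/K_i) = 9.32/7.54e-06 + 13.3/167 = 1.236e+06 d.
q = Δh / Σ(b_i/K_i) = 5.82 / 1.236e+06 = 4.708e-06 m/day.
In each layer the seepage velocity is v_i = q/n_i, so the layer transit time is t_i = b_i·n_i / q:
  layer 1 (clay): t_1 = 9.32 × 0.08 / 4.708e-06 = 1.584e+05 d
  layer 2 (clean gravel): t_2 = 13.3 × 0.25 / 4.708e-06 = 7.062e+05 d
Total t = Σ t_i = 8.645e+05 days = 2367 years.

2370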